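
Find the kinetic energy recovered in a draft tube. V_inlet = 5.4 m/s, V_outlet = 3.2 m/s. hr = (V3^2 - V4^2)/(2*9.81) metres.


hr = (5.4^2 - 3.2^2) / (2*9.81) = 0.9643 m


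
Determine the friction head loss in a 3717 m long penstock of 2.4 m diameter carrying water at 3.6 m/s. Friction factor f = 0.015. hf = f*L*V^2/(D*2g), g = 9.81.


hf = 0.015 * 3717 * 3.6^2 / (2.4 * 2 * 9.81) = 15.3454 m


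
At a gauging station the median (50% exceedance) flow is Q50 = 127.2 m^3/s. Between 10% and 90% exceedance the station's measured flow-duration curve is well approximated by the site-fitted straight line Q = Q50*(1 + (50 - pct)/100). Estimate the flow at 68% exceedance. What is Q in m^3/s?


Q = 127.2 * (1 + (50 - 68)/100) = 104.3040 m^3/s


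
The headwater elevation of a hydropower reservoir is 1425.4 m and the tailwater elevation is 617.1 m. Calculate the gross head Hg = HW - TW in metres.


Hg = 1425.4 - 617.1 = 808.3000 m


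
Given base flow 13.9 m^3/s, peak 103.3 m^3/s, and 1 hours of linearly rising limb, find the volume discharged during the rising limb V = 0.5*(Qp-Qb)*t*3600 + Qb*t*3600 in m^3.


V = 0.5*(103.3 - 13.9)*1*3600 + 13.9*1*3600 = 210960.0000 m^3


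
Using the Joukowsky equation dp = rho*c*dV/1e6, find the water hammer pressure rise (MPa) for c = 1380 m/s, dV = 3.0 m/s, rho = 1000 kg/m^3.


dp = 1000 * 1380 * 3.0 / 1e6 = 4.1400 MPa


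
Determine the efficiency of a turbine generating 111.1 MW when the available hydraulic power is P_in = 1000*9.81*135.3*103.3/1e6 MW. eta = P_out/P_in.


P_in = 1000 * 9.81 * 135.3 * 103.3 / 1e6 = 137.1094 MW
eta = 111.1 / 137.1094 = 0.8103


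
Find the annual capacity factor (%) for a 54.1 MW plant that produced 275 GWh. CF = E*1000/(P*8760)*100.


CF = 275 * 1000 / (54.1 * 8760) * 100 = 58.0272 %


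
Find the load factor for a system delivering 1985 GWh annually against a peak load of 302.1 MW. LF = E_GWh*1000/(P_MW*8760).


LF = 1985 * 1000 / (302.1 * 8760) = 0.7501


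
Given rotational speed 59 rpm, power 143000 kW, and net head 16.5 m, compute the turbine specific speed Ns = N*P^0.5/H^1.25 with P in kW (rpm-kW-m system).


Ns = 59 * 143000^0.5 / 16.5^1.25 = 670.9113


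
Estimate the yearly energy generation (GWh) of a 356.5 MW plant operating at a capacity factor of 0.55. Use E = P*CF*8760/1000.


E = 356.5 * 0.55 * 8760 / 1000 = 1717.6170 GWh


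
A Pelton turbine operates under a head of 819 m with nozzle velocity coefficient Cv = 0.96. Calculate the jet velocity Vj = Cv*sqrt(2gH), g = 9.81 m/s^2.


Vj = 0.96 * sqrt(2*9.81*819) = 121.6922 m/s


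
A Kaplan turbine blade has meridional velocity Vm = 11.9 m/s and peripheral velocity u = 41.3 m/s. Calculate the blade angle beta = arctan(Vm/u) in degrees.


beta = arctan(11.9 / 41.3) = 16.0736 degrees


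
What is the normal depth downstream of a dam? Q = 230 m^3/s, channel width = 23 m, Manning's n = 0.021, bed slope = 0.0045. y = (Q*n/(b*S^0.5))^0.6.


y = (230 * 0.021 / (23 * 0.0045^0.5))^0.6 = 1.9832 m


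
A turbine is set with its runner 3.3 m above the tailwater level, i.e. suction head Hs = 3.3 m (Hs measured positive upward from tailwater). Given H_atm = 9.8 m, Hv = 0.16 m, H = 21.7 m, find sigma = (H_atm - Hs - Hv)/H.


sigma = (9.8 - 3.3 - 0.16) / 21.7 = 0.2922


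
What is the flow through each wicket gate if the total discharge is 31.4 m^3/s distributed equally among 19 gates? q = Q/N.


q = 31.4 / 19 = 1.6526 m^3/s


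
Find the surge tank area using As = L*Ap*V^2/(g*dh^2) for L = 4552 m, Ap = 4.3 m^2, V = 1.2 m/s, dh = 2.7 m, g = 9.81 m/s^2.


As = 4552 * 4.3 * 1.2^2 / (9.81 * 2.7^2) = 394.1274 m^2


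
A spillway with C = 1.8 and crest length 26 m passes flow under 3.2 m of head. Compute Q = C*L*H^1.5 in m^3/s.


Q = 1.8 * 26 * 3.2^1.5 = 267.8988 m^3/s


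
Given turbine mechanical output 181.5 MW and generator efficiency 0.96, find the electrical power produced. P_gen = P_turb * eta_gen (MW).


P_gen = 181.5 * 0.96 = 174.2400 MW


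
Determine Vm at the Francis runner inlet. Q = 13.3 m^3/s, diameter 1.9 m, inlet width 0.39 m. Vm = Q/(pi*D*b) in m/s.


Vm = 13.3 / (pi * 1.9 * 0.39) = 5.7133 m/s


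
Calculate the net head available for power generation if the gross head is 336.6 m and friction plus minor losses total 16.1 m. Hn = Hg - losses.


Hn = 336.6 - 16.1 = 320.5000 m


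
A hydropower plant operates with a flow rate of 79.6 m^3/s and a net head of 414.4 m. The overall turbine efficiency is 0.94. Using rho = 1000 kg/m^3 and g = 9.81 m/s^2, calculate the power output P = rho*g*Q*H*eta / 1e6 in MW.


P = 1000 * 9.81 * 79.6 * 414.4 * 0.94 / 1e6 = 304.1793 MW


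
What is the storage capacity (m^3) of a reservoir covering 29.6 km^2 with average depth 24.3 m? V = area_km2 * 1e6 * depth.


V = 29.6 * 1e6 * 24.3 = 7.1928e+08 m^3


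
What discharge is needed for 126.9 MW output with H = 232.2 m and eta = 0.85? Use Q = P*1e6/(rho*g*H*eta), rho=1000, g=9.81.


Q = 126.9 * 1e6 / (1000 * 9.81 * 232.2 * 0.85) = 65.5408 m^3/s


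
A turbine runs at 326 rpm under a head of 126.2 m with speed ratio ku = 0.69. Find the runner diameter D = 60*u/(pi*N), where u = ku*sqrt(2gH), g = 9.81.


u = 0.69 * sqrt(2*9.81*126.2) = 34.3343 m/s
D = 60 * 34.3343 / (pi * 326) = 2.0115 m


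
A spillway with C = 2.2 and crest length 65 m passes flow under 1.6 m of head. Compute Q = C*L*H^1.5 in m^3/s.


Q = 2.2 * 65 * 1.6^1.5 = 289.4117 m^3/s


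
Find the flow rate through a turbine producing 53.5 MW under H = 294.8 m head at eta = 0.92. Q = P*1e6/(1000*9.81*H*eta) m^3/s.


Q = 53.5 * 1e6 / (1000 * 9.81 * 294.8 * 0.92) = 20.1080 m^3/s


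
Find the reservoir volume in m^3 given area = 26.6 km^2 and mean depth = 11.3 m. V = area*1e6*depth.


V = 26.6 * 1e6 * 11.3 = 3.0058e+08 m^3


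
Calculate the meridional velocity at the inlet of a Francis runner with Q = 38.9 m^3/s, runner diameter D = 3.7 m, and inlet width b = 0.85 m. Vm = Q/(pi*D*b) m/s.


Vm = 38.9 / (pi * 3.7 * 0.85) = 3.9371 m/s


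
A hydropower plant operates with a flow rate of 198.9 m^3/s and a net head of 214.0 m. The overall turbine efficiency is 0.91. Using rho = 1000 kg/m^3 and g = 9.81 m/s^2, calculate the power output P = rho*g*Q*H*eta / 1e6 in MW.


P = 1000 * 9.81 * 198.9 * 214.0 * 0.91 / 1e6 = 379.9784 MW


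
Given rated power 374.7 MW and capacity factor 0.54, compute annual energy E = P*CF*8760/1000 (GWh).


E = 374.7 * 0.54 * 8760 / 1000 = 1772.4809 GWh


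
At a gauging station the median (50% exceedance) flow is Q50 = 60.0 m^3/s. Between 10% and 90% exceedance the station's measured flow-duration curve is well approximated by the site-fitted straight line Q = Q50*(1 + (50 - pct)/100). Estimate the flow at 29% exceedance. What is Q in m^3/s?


Q = 60.0 * (1 + (50 - 29)/100) = 72.6000 m^3/s


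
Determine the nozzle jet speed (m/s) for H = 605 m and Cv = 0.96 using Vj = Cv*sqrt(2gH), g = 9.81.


Vj = 0.96 * sqrt(2*9.81*605) = 104.5920 m/s


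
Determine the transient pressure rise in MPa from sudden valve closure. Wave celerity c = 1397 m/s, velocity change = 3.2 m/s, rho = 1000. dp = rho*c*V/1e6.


dp = 1000 * 1397 * 3.2 / 1e6 = 4.4704 MPa


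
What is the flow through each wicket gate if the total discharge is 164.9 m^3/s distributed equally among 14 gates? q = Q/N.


q = 164.9 / 14 = 11.7786 m^3/s


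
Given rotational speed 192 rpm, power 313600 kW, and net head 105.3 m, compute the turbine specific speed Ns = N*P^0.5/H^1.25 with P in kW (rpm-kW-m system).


Ns = 192 * 313600^0.5 / 105.3^1.25 = 318.7526


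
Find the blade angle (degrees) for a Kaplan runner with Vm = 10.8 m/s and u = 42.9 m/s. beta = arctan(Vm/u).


beta = arctan(10.8 / 42.9) = 14.1305 degrees


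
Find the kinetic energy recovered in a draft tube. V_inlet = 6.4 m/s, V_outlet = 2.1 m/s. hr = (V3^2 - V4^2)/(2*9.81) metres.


hr = (6.4^2 - 2.1^2) / (2*9.81) = 1.8629 m


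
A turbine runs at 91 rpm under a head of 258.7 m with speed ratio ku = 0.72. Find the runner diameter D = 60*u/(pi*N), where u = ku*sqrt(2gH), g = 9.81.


u = 0.72 * sqrt(2*9.81*258.7) = 51.2956 m/s
D = 60 * 51.2956 / (pi * 91) = 10.7656 m


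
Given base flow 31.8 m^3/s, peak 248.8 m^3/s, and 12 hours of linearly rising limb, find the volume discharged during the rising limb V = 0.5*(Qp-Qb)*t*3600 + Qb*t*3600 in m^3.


V = 0.5*(248.8 - 31.8)*12*3600 + 31.8*12*3600 = 6.0610e+06 m^3


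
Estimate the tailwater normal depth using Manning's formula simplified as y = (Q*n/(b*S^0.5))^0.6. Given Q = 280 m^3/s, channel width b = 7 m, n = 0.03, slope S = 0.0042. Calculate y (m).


y = (280 * 0.03 / (7 * 0.0042^0.5))^0.6 = 5.7615 m


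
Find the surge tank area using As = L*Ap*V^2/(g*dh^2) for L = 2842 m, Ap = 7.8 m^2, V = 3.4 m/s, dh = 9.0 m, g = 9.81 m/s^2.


As = 2842 * 7.8 * 3.4^2 / (9.81 * 9.0^2) = 322.4946 m^2


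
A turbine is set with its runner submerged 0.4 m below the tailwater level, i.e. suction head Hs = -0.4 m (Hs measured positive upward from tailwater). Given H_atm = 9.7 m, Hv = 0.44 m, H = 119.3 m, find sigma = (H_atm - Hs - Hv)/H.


sigma = (9.7 - (-0.4) - 0.44) / 119.3 = 0.0810


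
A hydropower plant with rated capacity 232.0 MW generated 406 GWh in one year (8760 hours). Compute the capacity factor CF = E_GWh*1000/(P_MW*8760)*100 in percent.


CF = 406 * 1000 / (232.0 * 8760) * 100 = 19.9772 %


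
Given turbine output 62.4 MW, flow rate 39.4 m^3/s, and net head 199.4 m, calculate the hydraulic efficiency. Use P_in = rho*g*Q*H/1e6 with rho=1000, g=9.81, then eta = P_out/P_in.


P_in = 1000 * 9.81 * 39.4 * 199.4 / 1e6 = 77.0709 MW
eta = 62.4 / 77.0709 = 0.8096


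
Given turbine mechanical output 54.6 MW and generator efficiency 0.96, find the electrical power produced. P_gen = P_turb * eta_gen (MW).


P_gen = 54.6 * 0.96 = 52.4160 MW


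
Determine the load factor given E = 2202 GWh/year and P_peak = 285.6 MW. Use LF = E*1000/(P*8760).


LF = 2202 * 1000 / (285.6 * 8760) = 0.8801


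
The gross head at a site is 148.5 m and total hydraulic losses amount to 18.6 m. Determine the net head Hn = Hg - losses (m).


Hn = 148.5 - 18.6 = 129.9000 m


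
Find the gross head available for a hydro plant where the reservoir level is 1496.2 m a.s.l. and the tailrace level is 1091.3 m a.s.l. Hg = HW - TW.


Hg = 1496.2 - 1091.3 = 404.9000 m


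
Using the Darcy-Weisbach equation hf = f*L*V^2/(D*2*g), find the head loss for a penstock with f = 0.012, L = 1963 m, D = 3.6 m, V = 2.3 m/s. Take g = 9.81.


hf = 0.012 * 1963 * 2.3^2 / (3.6 * 2 * 9.81) = 1.7642 m


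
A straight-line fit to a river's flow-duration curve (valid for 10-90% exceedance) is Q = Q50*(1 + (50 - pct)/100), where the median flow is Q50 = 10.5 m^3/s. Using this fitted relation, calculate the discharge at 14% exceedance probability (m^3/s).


Q = 10.5 * (1 + (50 - 14)/100) = 14.2800 m^3/s


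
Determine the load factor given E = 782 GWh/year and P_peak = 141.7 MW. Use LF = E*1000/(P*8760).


LF = 782 * 1000 / (141.7 * 8760) = 0.6300


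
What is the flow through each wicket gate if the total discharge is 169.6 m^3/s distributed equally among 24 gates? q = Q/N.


q = 169.6 / 24 = 7.0667 m^3/s


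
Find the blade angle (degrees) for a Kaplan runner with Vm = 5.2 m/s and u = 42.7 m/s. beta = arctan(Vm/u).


beta = arctan(5.2 / 42.7) = 6.9433 degrees


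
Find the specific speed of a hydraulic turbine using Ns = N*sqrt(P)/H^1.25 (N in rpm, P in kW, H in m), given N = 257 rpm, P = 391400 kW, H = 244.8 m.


Ns = 257 * 391400^0.5 / 244.8^1.25 = 166.0463


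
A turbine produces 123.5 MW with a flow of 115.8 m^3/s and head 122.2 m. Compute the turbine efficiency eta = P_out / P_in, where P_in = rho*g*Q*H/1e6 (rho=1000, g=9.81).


P_in = 1000 * 9.81 * 115.8 * 122.2 / 1e6 = 138.8190 MW
eta = 123.5 / 138.8190 = 0.8896


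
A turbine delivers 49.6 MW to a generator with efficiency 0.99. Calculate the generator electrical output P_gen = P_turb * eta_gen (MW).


P_gen = 49.6 * 0.99 = 49.1040 MW


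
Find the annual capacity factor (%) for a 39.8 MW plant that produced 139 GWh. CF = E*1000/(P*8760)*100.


CF = 139 * 1000 / (39.8 * 8760) * 100 = 39.8683 %


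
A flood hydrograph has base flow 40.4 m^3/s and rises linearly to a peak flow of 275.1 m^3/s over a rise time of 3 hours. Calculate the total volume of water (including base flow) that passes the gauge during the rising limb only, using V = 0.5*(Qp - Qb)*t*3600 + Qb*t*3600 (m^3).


V = 0.5*(275.1 - 40.4)*3*3600 + 40.4*3*3600 = 1.7037e+06 m^3


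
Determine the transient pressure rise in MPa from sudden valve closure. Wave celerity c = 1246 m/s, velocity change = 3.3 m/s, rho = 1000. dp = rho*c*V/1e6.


dp = 1000 * 1246 * 3.3 / 1e6 = 4.1118 MPa


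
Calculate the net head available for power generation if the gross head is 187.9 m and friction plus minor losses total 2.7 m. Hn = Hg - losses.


Hn = 187.9 - 2.7 = 185.2000 m


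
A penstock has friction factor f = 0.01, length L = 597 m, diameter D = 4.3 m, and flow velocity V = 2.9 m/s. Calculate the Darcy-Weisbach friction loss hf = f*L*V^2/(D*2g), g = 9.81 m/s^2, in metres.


hf = 0.01 * 597 * 2.9^2 / (4.3 * 2 * 9.81) = 0.5951 m


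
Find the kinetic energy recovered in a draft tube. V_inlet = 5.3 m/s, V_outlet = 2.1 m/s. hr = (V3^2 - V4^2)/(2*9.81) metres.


hr = (5.3^2 - 2.1^2) / (2*9.81) = 1.2069 m


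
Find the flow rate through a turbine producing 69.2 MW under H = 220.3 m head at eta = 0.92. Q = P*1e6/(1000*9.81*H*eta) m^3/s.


Q = 69.2 * 1e6 / (1000 * 9.81 * 220.3 * 0.92) = 34.8044 m^3/s


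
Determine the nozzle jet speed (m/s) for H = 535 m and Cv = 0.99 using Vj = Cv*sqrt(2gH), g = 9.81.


Vj = 0.99 * sqrt(2*9.81*535) = 101.4289 m/s


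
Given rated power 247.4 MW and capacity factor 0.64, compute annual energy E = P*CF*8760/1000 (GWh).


E = 247.4 * 0.64 * 8760 / 1000 = 1387.0234 GWh


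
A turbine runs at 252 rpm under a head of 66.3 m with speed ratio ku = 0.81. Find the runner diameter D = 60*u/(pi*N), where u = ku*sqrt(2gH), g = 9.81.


u = 0.81 * sqrt(2*9.81*66.3) = 29.2140 m/s
D = 60 * 29.2140 / (pi * 252) = 2.2141 m


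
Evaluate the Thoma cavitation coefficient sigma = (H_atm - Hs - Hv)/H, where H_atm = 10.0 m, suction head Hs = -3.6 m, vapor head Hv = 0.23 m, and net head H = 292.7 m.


sigma = (10.0 - (-3.6) - 0.23) / 292.7 = 0.0457


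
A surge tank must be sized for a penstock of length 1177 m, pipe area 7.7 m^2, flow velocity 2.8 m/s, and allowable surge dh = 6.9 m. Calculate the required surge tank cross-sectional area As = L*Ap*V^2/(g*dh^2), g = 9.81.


As = 1177 * 7.7 * 2.8^2 / (9.81 * 6.9^2) = 152.1304 m^2


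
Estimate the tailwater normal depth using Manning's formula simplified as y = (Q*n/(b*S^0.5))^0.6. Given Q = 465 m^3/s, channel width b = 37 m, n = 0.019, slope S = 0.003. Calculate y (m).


y = (465 * 0.019 / (37 * 0.003^0.5))^0.6 = 2.4192 m


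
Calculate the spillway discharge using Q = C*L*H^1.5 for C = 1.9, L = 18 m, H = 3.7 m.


Q = 1.9 * 18 * 3.7^1.5 = 243.4045 m^3/s


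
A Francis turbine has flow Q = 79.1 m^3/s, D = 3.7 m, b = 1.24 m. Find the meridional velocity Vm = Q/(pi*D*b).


Vm = 79.1 / (pi * 3.7 * 1.24) = 5.4879 m/s


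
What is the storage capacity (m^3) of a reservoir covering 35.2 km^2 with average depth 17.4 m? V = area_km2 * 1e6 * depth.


V = 35.2 * 1e6 * 17.4 = 6.1248e+08 m^3


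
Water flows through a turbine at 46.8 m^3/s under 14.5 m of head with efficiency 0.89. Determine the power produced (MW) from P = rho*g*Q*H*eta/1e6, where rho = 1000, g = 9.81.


P = 1000 * 9.81 * 46.8 * 14.5 * 0.89 / 1e6 = 5.9248 MW


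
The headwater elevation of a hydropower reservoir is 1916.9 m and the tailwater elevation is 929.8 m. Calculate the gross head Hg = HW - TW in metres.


Hg = 1916.9 - 929.8 = 987.1000 m


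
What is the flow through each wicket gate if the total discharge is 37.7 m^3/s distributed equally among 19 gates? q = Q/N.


q = 37.7 / 19 = 1.9842 m^3/s


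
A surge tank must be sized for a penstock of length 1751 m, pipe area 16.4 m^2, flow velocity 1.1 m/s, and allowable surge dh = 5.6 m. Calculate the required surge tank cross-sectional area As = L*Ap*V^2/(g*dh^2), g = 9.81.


As = 1751 * 16.4 * 1.1^2 / (9.81 * 5.6^2) = 112.9459 m^2


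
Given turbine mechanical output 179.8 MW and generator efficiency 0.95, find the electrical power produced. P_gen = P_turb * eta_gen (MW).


P_gen = 179.8 * 0.95 = 170.8100 MW


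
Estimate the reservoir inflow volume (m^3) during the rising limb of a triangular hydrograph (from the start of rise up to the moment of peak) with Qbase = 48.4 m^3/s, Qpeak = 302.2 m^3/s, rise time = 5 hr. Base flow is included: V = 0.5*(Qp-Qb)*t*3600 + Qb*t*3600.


V = 0.5*(302.2 - 48.4)*5*3600 + 48.4*5*3600 = 3.1554e+06 m^3


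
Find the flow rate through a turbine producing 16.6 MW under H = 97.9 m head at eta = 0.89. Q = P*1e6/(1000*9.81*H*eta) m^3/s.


Q = 16.6 * 1e6 / (1000 * 9.81 * 97.9 * 0.89) = 19.4208 m^3/s


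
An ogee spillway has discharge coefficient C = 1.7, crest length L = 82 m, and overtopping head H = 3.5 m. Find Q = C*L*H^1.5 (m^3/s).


Q = 1.7 * 82 * 3.5^1.5 = 912.7773 m^3/s


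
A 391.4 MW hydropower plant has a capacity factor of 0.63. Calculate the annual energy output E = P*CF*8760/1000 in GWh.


E = 391.4 * 0.63 * 8760 / 1000 = 2160.0583 GWh


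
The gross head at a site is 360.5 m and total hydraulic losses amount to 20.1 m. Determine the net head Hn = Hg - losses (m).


Hn = 360.5 - 20.1 = 340.4000 m


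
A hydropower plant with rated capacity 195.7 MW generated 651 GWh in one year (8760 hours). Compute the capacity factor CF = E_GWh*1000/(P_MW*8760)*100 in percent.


CF = 651 * 1000 / (195.7 * 8760) * 100 = 37.9740 %


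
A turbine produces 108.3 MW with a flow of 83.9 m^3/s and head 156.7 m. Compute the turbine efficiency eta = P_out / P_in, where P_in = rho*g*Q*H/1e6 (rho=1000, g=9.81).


P_in = 1000 * 9.81 * 83.9 * 156.7 / 1e6 = 128.9733 MW
eta = 108.3 / 128.9733 = 0.8397


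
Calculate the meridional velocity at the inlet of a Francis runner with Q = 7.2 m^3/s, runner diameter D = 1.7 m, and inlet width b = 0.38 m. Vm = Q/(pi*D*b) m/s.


Vm = 7.2 / (pi * 1.7 * 0.38) = 3.5477 m/s


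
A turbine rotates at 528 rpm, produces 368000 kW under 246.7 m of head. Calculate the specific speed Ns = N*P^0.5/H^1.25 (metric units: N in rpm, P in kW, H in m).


Ns = 528 * 368000^0.5 / 246.7^1.25 = 327.6019


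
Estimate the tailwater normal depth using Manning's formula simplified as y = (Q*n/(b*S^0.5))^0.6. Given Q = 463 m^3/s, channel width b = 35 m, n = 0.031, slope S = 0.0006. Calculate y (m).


y = (463 * 0.031 / (35 * 0.0006^0.5))^0.6 = 5.4235 m


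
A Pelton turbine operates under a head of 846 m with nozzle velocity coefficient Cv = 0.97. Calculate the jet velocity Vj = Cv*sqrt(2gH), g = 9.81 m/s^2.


Vj = 0.97 * sqrt(2*9.81*846) = 124.9702 m/s


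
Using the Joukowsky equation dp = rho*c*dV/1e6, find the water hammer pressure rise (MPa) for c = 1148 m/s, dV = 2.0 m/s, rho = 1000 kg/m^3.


dp = 1000 * 1148 * 2.0 / 1e6 = 2.2960 MPa


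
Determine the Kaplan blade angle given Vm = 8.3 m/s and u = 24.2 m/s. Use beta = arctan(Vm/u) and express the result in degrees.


beta = arctan(8.3 / 24.2) = 18.9307 degrees


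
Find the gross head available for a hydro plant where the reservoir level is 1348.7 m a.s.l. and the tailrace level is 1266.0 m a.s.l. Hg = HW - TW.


Hg = 1348.7 - 1266.0 = 82.7000 m


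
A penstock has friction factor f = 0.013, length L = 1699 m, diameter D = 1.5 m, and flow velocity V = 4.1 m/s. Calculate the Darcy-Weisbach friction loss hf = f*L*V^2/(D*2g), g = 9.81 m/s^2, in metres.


hf = 0.013 * 1699 * 4.1^2 / (1.5 * 2 * 9.81) = 12.6158 m


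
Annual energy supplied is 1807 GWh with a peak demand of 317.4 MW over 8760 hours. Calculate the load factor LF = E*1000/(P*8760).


LF = 1807 * 1000 / (317.4 * 8760) = 0.6499


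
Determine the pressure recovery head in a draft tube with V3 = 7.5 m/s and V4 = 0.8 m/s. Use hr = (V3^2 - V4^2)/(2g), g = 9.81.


hr = (7.5^2 - 0.8^2) / (2*9.81) = 2.8344 m


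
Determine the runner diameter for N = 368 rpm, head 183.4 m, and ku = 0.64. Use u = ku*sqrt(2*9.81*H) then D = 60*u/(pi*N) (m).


u = 0.64 * sqrt(2*9.81*183.4) = 38.3910 m/s
D = 60 * 38.3910 / (pi * 368) = 1.9924 m


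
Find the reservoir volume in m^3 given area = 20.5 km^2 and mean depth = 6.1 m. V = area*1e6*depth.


V = 20.5 * 1e6 * 6.1 = 1.2505e+08 m^3


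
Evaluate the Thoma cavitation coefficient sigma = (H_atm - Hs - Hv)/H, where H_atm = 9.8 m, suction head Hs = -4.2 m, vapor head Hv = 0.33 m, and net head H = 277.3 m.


sigma = (9.8 - (-4.2) - 0.33) / 277.3 = 0.0493


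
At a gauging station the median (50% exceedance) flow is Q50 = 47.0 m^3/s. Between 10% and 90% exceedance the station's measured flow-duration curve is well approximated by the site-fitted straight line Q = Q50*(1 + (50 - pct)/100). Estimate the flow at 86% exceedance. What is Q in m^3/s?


Q = 47.0 * (1 + (50 - 86)/100) = 30.0800 m^3/s


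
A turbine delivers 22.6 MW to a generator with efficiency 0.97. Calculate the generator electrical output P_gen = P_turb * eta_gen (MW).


P_gen = 22.6 * 0.97 = 21.9220 MW


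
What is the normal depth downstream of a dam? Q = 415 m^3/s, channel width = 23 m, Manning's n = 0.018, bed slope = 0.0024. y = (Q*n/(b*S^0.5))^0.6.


y = (415 * 0.018 / (23 * 0.0024^0.5))^0.6 = 3.1109 m


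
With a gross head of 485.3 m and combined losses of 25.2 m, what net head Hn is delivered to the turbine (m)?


Hn = 485.3 - 25.2 = 460.1000 m


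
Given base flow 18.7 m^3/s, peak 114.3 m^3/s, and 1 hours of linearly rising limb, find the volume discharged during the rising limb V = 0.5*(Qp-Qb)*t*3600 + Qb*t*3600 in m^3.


V = 0.5*(114.3 - 18.7)*1*3600 + 18.7*1*3600 = 239400.0000 m^3


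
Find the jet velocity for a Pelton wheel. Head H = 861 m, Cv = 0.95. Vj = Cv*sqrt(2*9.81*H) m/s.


Vj = 0.95 * sqrt(2*9.81*861) = 123.4738 m/s


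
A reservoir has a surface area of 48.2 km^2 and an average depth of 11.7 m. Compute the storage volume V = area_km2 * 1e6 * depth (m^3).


V = 48.2 * 1e6 * 11.7 = 5.6394e+08 m^3


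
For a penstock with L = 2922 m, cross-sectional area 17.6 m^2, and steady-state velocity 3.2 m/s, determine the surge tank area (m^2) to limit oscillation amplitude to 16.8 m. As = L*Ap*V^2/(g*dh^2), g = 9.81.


As = 2922 * 17.6 * 3.2^2 / (9.81 * 16.8^2) = 190.1977 m^2


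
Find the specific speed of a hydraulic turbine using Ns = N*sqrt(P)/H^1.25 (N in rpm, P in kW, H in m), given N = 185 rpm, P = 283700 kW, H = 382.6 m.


Ns = 185 * 283700^0.5 / 382.6^1.25 = 58.2331


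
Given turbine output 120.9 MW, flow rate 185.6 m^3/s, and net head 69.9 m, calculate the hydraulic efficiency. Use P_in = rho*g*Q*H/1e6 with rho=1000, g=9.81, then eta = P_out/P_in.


P_in = 1000 * 9.81 * 185.6 * 69.9 / 1e6 = 127.2694 MW
eta = 120.9 / 127.2694 = 0.9500


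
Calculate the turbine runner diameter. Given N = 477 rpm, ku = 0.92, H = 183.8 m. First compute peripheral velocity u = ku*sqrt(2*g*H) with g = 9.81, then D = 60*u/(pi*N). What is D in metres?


u = 0.92 * sqrt(2*9.81*183.8) = 55.2472 m/s
D = 60 * 55.2472 / (pi * 477) = 2.2120 m


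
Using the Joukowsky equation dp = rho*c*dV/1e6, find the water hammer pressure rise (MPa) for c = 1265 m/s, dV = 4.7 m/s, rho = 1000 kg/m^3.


dp = 1000 * 1265 * 4.7 / 1e6 = 5.9455 MPa


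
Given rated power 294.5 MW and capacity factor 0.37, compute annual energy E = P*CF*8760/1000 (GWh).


E = 294.5 * 0.37 * 8760 / 1000 = 954.5334 GWh


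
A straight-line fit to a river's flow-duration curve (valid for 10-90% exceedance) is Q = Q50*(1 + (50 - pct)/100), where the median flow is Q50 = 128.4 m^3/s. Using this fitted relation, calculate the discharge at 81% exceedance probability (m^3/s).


Q = 128.4 * (1 + (50 - 81)/100) = 88.5960 m^3/s


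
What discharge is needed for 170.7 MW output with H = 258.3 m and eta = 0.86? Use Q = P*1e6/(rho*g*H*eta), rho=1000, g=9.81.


Q = 170.7 * 1e6 / (1000 * 9.81 * 258.3 * 0.86) = 78.3324 m^3/s


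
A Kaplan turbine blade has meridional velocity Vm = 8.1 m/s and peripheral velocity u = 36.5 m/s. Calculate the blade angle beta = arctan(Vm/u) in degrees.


beta = arctan(8.1 / 36.5) = 12.5122 degrees


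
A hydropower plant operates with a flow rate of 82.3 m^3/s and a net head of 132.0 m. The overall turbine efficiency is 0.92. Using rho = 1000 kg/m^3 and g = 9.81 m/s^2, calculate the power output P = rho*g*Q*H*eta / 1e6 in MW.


P = 1000 * 9.81 * 82.3 * 132.0 * 0.92 / 1e6 = 98.0462 MW


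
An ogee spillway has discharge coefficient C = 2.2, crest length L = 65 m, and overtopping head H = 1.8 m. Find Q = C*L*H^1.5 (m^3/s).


Q = 2.2 * 65 * 1.8^1.5 = 345.3383 m^3/s


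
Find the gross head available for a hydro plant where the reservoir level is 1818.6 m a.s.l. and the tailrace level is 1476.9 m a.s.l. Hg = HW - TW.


Hg = 1818.6 - 1476.9 = 341.7000 m


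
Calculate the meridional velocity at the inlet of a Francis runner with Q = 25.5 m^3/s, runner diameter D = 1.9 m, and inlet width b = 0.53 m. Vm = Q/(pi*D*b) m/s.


Vm = 25.5 / (pi * 1.9 * 0.53) = 8.0605 m/s


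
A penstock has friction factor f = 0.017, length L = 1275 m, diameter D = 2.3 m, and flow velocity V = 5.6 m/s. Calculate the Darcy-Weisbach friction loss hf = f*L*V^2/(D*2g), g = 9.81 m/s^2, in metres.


hf = 0.017 * 1275 * 5.6^2 / (2.3 * 2 * 9.81) = 15.0629 m


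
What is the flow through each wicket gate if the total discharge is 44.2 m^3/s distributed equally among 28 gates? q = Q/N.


q = 44.2 / 28 = 1.5786 m^3/s


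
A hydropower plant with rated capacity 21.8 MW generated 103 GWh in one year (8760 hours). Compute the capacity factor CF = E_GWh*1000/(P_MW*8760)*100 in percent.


CF = 103 * 1000 / (21.8 * 8760) * 100 = 53.9357 %


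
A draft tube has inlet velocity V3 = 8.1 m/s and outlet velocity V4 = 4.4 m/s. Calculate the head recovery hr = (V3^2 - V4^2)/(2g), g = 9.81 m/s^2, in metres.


hr = (8.1^2 - 4.4^2) / (2*9.81) = 2.3573 m


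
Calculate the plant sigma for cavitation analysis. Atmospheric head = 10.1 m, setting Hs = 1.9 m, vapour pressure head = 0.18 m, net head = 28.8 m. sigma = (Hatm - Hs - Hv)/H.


sigma = (10.1 - 1.9 - 0.18) / 28.8 = 0.2785


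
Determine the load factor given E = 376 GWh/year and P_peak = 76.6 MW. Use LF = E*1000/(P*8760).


LF = 376 * 1000 / (76.6 * 8760) = 0.5603


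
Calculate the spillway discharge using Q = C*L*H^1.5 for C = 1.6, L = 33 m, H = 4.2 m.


Q = 1.6 * 33 * 4.2^1.5 = 454.4728 m^3/s


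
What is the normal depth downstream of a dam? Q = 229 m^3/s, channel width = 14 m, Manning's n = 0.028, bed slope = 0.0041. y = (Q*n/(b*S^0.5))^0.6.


y = (229 * 0.028 / (14 * 0.0041^0.5))^0.6 = 3.2560 m


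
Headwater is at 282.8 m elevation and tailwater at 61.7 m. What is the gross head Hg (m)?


Hg = 282.8 - 61.7 = 221.1000 m


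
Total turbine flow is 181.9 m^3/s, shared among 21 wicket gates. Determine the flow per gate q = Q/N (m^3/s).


q = 181.9 / 21 = 8.6619 m^3/s


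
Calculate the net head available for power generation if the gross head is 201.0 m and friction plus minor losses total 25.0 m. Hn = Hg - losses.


Hn = 201.0 - 25.0 = 176.0000 m


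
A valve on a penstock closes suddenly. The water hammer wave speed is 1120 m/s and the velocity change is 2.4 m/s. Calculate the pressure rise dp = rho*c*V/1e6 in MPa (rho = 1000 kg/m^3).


dp = 1000 * 1120 * 2.4 / 1e6 = 2.6880 MPa


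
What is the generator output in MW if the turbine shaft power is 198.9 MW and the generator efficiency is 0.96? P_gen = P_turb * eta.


P_gen = 198.9 * 0.96 = 190.9440 MW


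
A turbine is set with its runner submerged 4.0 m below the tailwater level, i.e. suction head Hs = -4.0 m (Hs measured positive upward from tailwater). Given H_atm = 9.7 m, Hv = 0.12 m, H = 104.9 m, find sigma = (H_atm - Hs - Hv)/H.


sigma = (9.7 - (-4.0) - 0.12) / 104.9 = 0.1295


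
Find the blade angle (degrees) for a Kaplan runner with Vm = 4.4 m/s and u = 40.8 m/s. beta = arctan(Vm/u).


beta = arctan(4.4 / 40.8) = 6.1552 degrees


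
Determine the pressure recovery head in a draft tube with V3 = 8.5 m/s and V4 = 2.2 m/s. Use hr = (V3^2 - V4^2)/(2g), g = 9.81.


hr = (8.5^2 - 2.2^2) / (2*9.81) = 3.4358 m


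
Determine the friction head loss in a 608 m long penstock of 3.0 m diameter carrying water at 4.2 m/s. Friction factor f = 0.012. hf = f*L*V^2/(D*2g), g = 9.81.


hf = 0.012 * 608 * 4.2^2 / (3.0 * 2 * 9.81) = 2.1866 m


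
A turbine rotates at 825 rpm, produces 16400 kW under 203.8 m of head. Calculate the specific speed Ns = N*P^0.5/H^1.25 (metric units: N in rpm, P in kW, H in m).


Ns = 825 * 16400^0.5 / 203.8^1.25 = 137.2052


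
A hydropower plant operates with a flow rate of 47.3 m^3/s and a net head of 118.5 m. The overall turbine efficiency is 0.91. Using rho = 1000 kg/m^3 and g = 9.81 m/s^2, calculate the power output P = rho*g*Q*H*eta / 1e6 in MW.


P = 1000 * 9.81 * 47.3 * 118.5 * 0.91 / 1e6 = 50.0368 MW


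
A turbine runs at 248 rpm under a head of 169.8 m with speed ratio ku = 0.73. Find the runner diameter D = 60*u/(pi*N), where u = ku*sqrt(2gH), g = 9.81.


u = 0.73 * sqrt(2*9.81*169.8) = 42.1348 m/s
D = 60 * 42.1348 / (pi * 248) = 3.2448 m


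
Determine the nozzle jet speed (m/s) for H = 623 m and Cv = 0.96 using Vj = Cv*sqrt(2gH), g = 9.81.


Vj = 0.96 * sqrt(2*9.81*623) = 106.1365 m/s


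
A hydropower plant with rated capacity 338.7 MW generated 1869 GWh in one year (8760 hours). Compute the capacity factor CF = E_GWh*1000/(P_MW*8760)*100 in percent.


CF = 1869 * 1000 / (338.7 * 8760) * 100 = 62.9927 %


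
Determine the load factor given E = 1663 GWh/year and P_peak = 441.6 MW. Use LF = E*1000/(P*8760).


LF = 1663 * 1000 / (441.6 * 8760) = 0.4299


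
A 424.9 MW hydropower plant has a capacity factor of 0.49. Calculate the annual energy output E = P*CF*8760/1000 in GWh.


E = 424.9 * 0.49 * 8760 / 1000 = 1823.8408 GWh


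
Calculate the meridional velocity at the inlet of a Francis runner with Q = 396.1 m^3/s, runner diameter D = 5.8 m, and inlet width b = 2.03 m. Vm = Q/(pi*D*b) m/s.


Vm = 396.1 / (pi * 5.8 * 2.03) = 10.7086 m/s


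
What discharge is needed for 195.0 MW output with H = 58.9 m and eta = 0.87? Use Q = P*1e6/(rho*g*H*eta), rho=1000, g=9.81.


Q = 195.0 * 1e6 / (1000 * 9.81 * 58.9 * 0.87) = 387.9101 m^3/s


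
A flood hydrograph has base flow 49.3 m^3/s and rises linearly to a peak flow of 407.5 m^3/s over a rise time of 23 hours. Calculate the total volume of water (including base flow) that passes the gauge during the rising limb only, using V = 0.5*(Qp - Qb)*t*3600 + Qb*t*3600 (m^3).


V = 0.5*(407.5 - 49.3)*23*3600 + 49.3*23*3600 = 1.8912e+07 m^3


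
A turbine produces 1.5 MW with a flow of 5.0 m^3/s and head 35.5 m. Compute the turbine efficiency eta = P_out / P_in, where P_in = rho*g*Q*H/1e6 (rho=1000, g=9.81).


P_in = 1000 * 9.81 * 5.0 * 35.5 / 1e6 = 1.7413 MW
eta = 1.5 / 1.7413 = 0.8614


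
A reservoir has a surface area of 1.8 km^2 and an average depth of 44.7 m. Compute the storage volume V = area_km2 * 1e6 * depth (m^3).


V = 1.8 * 1e6 * 44.7 = 8.0460e+07 m^3


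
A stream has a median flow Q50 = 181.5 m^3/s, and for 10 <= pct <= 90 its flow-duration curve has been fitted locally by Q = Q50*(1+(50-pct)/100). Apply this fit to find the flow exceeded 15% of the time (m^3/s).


Q = 181.5 * (1 + (50 - 15)/100) = 245.0250 m^3/s


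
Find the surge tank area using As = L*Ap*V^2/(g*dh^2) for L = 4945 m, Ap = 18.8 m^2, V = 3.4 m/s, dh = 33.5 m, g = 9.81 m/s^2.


As = 4945 * 18.8 * 3.4^2 / (9.81 * 33.5^2) = 97.6165 m^2


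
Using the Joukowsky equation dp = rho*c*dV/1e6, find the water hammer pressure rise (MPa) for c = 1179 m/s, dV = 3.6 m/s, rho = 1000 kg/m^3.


dp = 1000 * 1179 * 3.6 / 1e6 = 4.2444 MPa


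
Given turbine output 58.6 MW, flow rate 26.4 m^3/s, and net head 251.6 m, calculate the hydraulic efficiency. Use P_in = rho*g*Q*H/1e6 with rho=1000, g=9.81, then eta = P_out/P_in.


P_in = 1000 * 9.81 * 26.4 * 251.6 / 1e6 = 65.1604 MW
eta = 58.6 / 65.1604 = 0.8993


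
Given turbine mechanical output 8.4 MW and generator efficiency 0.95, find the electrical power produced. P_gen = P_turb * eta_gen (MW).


P_gen = 8.4 * 0.95 = 7.9800 MW


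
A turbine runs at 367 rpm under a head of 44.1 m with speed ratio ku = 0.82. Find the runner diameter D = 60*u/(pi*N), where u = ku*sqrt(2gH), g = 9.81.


u = 0.82 * sqrt(2*9.81*44.1) = 24.1203 m/s
D = 60 * 24.1203 / (pi * 367) = 1.2552 m


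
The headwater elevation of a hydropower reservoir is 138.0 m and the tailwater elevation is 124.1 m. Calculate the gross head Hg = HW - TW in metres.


Hg = 138.0 - 124.1 = 13.9000 m


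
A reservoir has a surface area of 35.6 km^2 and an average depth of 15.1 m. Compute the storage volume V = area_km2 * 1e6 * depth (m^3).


V = 35.6 * 1e6 * 15.1 = 5.3756e+08 m^3


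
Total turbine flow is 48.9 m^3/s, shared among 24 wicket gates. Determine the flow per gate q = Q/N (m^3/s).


q = 48.9 / 24 = 2.0375 m^3/s


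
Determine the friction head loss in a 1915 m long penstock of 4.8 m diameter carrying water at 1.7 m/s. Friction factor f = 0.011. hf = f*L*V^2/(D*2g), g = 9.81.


hf = 0.011 * 1915 * 1.7^2 / (4.8 * 2 * 9.81) = 0.6464 m


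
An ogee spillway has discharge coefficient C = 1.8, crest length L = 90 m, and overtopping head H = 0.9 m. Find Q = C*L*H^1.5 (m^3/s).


Q = 1.8 * 90 * 0.9^1.5 = 138.3180 m^3/s


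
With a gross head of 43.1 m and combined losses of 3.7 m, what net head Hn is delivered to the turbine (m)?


Hn = 43.1 - 3.7 = 39.4000 m


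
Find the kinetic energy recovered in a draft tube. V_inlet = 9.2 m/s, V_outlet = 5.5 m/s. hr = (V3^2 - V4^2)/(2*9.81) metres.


hr = (9.2^2 - 5.5^2) / (2*9.81) = 2.7722 m


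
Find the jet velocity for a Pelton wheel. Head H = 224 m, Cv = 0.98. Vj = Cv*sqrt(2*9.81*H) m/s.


Vj = 0.98 * sqrt(2*9.81*224) = 64.9680 m/s


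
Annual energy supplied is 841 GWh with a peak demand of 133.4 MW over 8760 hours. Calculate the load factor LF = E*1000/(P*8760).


LF = 841 * 1000 / (133.4 * 8760) = 0.7197


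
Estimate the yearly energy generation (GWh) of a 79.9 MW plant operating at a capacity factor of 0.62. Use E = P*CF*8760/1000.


E = 79.9 * 0.62 * 8760 / 1000 = 433.9529 GWh


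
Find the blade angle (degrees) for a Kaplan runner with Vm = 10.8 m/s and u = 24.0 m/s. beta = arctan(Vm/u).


beta = arctan(10.8 / 24.0) = 24.2277 degrees


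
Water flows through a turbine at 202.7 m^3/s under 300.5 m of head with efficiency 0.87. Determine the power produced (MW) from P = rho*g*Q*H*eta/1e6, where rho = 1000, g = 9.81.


P = 1000 * 9.81 * 202.7 * 300.5 * 0.87 / 1e6 = 519.8601 MW


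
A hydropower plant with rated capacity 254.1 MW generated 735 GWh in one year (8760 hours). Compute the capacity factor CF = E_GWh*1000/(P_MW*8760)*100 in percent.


CF = 735 * 1000 / (254.1 * 8760) * 100 = 33.0201 %


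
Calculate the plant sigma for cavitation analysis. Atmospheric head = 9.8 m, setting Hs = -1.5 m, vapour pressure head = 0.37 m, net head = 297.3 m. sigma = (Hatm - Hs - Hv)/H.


sigma = (9.8 - (-1.5) - 0.37) / 297.3 = 0.0368


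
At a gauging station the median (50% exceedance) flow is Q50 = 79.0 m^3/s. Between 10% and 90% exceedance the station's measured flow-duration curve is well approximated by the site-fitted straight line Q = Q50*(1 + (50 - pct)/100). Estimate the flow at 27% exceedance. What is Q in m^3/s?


Q = 79.0 * (1 + (50 - 27)/100) = 97.1700 m^3/s


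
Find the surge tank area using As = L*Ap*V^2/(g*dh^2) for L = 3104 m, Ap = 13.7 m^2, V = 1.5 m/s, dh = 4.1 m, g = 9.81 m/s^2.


As = 3104 * 13.7 * 1.5^2 / (9.81 * 4.1^2) = 580.2138 m^2


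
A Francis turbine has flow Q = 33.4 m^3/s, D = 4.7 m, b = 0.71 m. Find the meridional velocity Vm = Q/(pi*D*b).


Vm = 33.4 / (pi * 4.7 * 0.71) = 3.1860 m/s


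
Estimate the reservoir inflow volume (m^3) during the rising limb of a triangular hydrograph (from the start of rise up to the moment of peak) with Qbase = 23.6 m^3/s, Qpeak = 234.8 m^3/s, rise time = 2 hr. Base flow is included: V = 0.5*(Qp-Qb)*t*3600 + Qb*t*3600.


V = 0.5*(234.8 - 23.6)*2*3600 + 23.6*2*3600 = 930240.0000 m^3


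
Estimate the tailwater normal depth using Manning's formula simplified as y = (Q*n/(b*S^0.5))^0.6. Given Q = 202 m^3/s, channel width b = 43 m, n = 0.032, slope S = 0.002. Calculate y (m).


y = (202 * 0.032 / (43 * 0.002^0.5))^0.6 = 2.0697 m


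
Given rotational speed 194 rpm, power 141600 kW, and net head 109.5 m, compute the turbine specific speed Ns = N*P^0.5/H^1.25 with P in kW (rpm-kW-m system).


Ns = 194 * 141600^0.5 / 109.5^1.25 = 206.0942


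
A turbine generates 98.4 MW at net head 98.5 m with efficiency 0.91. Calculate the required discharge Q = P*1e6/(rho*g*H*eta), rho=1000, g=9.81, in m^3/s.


Q = 98.4 * 1e6 / (1000 * 9.81 * 98.5 * 0.91) = 111.9047 m^3/s


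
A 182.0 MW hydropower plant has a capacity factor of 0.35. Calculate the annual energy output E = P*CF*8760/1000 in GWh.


E = 182.0 * 0.35 * 8760 / 1000 = 558.0120 GWh


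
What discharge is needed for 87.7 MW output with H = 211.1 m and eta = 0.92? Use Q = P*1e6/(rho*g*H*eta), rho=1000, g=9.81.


Q = 87.7 * 1e6 / (1000 * 9.81 * 211.1 * 0.92) = 46.0314 m^3/s


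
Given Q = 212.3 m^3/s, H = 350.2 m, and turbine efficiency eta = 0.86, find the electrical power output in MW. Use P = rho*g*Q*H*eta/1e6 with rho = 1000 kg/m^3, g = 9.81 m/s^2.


P = 1000 * 9.81 * 212.3 * 350.2 * 0.86 / 1e6 = 627.2398 MW


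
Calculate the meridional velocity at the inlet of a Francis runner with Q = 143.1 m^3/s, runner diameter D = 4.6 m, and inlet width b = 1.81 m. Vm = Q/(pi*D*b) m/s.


Vm = 143.1 / (pi * 4.6 * 1.81) = 5.4708 m/s


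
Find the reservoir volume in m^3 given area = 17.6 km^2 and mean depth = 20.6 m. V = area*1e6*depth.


V = 17.6 * 1e6 * 20.6 = 3.6256e+08 m^3


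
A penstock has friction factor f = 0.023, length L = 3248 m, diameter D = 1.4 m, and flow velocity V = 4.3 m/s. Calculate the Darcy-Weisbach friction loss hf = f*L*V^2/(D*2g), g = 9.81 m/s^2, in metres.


hf = 0.023 * 3248 * 4.3^2 / (1.4 * 2 * 9.81) = 50.2868 m


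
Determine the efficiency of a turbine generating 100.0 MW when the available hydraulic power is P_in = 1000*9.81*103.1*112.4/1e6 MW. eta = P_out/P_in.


P_in = 1000 * 9.81 * 103.1 * 112.4 / 1e6 = 113.6826 MW
eta = 100.0 / 113.6826 = 0.8796


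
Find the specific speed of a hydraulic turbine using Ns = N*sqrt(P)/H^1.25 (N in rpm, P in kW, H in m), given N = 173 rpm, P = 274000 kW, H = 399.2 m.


Ns = 173 * 274000^0.5 / 399.2^1.25 = 50.7497


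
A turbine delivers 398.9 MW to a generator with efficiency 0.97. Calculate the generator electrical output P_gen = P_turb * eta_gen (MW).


P_gen = 398.9 * 0.97 = 386.9330 MW


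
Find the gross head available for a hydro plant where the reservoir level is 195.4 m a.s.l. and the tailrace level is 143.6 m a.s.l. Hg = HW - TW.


Hg = 195.4 - 143.6 = 51.8000 m


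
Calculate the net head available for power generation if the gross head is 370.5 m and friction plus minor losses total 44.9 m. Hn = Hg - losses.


Hn = 370.5 - 44.9 = 325.6000 m
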